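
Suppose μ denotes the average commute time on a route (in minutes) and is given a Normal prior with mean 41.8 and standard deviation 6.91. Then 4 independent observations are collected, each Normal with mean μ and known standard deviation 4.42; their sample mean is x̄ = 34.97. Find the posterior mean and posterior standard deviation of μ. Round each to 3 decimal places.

With known σ, the Normal prior is conjugate. Weight on the data is w = (n/σ²)/(n/σ² + 1/τ₀²) = 0.204746/(0.204746+0.0209432) = 0.90720.
Posterior mean = w·x̄ + (1−w)·μ₀ = 0.90720·34.97 + 0.092797·41.8 = 35.604. Posterior variance = 1/(0.204746+0.0209432) = 4.43087, so SD = 2.105.

Posterior mean ≈ 35.604; posterior SD ≈ 2.105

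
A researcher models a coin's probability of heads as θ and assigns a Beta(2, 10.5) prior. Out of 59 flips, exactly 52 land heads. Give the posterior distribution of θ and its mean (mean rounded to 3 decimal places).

Observing 52 successes and 7 failures updates Beta(2, 10.5) by adding the success and failure counts to the two shape parameters: α = 2+52 = 54, β = 10.5+7 = 17.5.
E[θ | data] = 54/(54+17.5) = 0.755.

Posterior: Beta(54, 17.5); mean ≈ 0.755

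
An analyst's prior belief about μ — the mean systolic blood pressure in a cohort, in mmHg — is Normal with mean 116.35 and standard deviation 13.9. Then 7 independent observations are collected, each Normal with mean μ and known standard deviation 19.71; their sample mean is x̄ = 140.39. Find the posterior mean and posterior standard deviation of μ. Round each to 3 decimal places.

Posterior mean ≈ 135.026; posterior SD ≈ 6.566

With known σ, the Normal prior is conjugate. Weight on the data is w = (n/σ²)/(n/σ² + 1/τ₀²) = 0.0180188/(0.0180188+0.00517572) = 0.77686.
Posterior mean = w·x̄ + (1−w)·μ₀ = 0.77686·140.39 + 0.22314·116.35 = 135.026. Posterior variance = 1/(0.0180188+0.00517572) = 43.1137, so SD = 6.566.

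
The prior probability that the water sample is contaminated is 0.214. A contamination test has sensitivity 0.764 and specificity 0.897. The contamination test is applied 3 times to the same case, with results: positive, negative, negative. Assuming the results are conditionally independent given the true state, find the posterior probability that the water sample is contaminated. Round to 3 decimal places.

Posterior P(H) ≈ 0.123

With H the event that the water sample is contaminated, the joint likelihood of the observed sequence is P(data|H) = 0.764·0.236·0.236 = 0.042552 and P(data|¬H) = 0.103·0.897·0.897 = 0.082875.
Bayes: P(H|data) = 0.214·0.042552 / (0.214·0.042552 + 0.786·0.082875) = 0.0091061/0.074246 = 0.1226.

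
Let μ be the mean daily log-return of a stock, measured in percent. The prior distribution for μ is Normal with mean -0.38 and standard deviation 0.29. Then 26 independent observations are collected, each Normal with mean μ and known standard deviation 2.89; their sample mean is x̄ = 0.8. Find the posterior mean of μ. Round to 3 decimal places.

Posterior mean ≈ -0.135

Prior precision 1/τ₀² = 1/0.29² = 11.8906; data precision n/σ² = 26/2.89² = 3.11299.
Posterior precision = 11.8906 + 3.11299 = 15.0036.
Posterior mean = (11.8906·-0.38 + 3.11299·0.8) / 15.0036 = -0.135.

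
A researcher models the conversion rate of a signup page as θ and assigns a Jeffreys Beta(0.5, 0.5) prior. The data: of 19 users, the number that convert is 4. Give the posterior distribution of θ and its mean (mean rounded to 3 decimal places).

Posterior: Beta(4.5, 15.5); mean ≈ 0.225

The binomial likelihood is conjugate to the Beta prior: with 4 successes and 15 failures, the posterior is Beta(0.5+4, 0.5+15) = Beta(4.5, 15.5).
E[θ | data] = 4.5/(4.5+15.5) = 0.225.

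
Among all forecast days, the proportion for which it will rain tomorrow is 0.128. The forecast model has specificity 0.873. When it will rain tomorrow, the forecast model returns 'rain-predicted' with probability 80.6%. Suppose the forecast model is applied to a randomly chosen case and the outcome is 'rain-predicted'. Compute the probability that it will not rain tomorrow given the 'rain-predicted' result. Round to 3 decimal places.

Write H for 'it will rain tomorrow'. Prior odds H:¬H = 0.128/0.872 = 0.14679. For the 'rain-predicted' outcome, the likelihood ratio is 0.806/0.127 = 6.3465.
Posterior odds = 0.14679 × 6.3465 = 0.93159, so P(H|E) = 0.93159/(1+0.93159) = 0.482. Then P(¬H|E) = 1 − 0.482 = 0.518.

P(¬H | E) ≈ 0.518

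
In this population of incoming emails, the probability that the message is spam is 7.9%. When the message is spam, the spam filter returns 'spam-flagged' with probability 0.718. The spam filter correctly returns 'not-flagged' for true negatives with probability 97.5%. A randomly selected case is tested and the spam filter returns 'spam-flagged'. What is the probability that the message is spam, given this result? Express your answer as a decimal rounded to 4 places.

Let H be the event that the message is spam. P(H) = 0.079, so P(¬H) = 0.921. With E the 'spam-flagged' result, P(E|H) = 0.718 and P(E|¬H) = 0.025.
P(E) = 0.718·0.079 + 0.025·0.921 = 0.056722 + 0.023025 = 0.079747.
By Bayes' theorem, P(H|E) = 0.056722 / 0.079747 = 0.7113.

P(H | E) ≈ 0.7113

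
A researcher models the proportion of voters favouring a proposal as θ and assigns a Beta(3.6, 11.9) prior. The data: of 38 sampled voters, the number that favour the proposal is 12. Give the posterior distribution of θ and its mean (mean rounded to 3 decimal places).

Observing 12 successes and 26 failures updates Beta(3.6, 11.9) by adding the success and failure counts to the two shape parameters: α = 3.6+12 = 15.6, β = 11.9+26 = 37.9.
Posterior mean = α/(α+β) = 15.6/53.5 = 0.292.

Posterior: Beta(15.6, 37.9); mean ≈ 0.292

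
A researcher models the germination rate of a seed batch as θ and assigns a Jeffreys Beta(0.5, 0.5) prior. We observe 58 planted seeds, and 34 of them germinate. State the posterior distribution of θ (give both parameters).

Observing 34 successes and 24 failures updates Beta(0.5, 0.5) by adding the success and failure counts to the two shape parameters: α = 0.5+34 = 34.5, β = 0.5+24 = 24.5.

Posterior: Beta(34.5, 24.5)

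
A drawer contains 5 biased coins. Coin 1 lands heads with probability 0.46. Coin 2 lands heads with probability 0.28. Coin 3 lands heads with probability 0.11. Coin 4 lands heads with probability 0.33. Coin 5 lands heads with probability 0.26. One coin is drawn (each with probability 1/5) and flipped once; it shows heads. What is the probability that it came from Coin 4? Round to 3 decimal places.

Posterior probability ≈ 0.229

P(heads|C1) = 0.46; P(heads|C2) = 0.28; P(heads|C3) = 0.11; P(heads|C4) = 0.33; P(heads|C5) = 0.26.
Prior × likelihood for each source: 0.2·0.46=0.09200, 0.2·0.28=0.05600, 0.2·0.11=0.02200, 0.2·0.33=0.06600, 0.2·0.26=0.05200. Summing gives P(heads) = 0.28800.
P(Coin 4 | heads) = 0.06600 / 0.28800 = 0.229.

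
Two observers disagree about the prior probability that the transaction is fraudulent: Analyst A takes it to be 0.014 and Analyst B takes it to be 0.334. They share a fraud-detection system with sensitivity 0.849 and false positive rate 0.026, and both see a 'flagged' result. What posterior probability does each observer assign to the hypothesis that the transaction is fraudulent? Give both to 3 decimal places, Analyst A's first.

Analyst A: 0.317; Analyst B: 0.942

The likelihood ratio for a 'flagged' result is 0.849/0.026 = 32.654.
Analyst A: prior odds 0.014/0.986 = 0.014199; posterior odds 0.46364; posterior probability 0.317.
Analyst B: prior odds 0.334/0.666 = 0.50150; posterior odds 16.376; posterior probability 0.942.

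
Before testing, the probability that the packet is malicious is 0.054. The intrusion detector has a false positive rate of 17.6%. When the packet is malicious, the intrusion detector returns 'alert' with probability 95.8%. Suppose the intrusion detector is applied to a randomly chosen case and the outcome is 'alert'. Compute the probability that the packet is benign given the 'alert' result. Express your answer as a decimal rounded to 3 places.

P(¬H | E) ≈ 0.763

Let H be the event that the packet is malicious. P(H) = 0.054, so P(¬H) = 0.946. With E the 'alert' result, P(E|H) = 0.958 and P(E|¬H) = 0.176.
P(E) = 0.958·0.054 + 0.176·0.946 = 0.051732 + 0.16650 = 0.21823.
By Bayes' theorem, P(H|E) = 0.051732 / 0.21823 = 0.237. Hence P(¬H|E) = 1 − 0.237 = 0.763.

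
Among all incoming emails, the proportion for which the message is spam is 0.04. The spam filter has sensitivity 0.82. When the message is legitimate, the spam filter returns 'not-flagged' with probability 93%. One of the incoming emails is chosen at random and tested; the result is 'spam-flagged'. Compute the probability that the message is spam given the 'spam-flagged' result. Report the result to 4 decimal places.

P(H | E) ≈ 0.3280

Write H for 'the message is spam'. Prior odds H:¬H = 0.04/0.96 = 0.041667. For the 'spam-flagged' outcome, the likelihood ratio is 0.82/0.07 = 11.714.
Posterior odds = 0.041667 × 11.714 = 0.48810, so P(H|E) = 0.48810/(1+0.48810) = 0.3280.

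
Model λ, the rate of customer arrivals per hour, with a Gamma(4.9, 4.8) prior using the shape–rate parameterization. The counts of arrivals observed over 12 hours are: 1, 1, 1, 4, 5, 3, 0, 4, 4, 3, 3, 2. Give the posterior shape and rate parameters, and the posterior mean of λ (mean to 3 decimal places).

Total count ∑xᵢ = 31 over n = 12 hours.
Gamma is conjugate to the Poisson likelihood: posterior is Gamma(shape = 4.9+31 = 35.9, rate = 4.8+12 = 16.8).
Posterior mean = shape/rate = 35.9/16.8 = 2.137.

Posterior: Gamma(shape=35.9, rate=16.8); mean ≈ 2.137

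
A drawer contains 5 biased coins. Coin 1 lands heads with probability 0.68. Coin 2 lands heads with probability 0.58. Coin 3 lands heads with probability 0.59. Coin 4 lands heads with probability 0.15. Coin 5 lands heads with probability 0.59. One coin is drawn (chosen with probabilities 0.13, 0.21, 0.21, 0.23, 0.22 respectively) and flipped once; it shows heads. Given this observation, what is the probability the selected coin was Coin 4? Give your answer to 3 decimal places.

P(heads|C1) = 0.68; P(heads|C2) = 0.58; P(heads|C3) = 0.59; P(heads|C4) = 0.15; P(heads|C5) = 0.59.
Prior × likelihood for each source: 0.13·0.68=0.08840, 0.21·0.58=0.1218, 0.21·0.59=0.1239, 0.23·0.15=0.03450, 0.22·0.59=0.1298. Summing gives P(heads) = 0.49840.
P(Coin 4 | heads) = 0.03450 / 0.49840 = 0.069.

Posterior probability ≈ 0.069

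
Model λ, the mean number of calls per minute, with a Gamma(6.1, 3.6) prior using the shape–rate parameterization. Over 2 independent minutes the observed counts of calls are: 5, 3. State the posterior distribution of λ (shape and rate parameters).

The Poisson likelihood adds the total count to the shape and the number of exposure periods to the rate. Here ∑xᵢ = 8 and n = 2, so shape 6.1→14.1 and rate 3.6→5.6.

Posterior: Gamma(shape=14.1, rate=5.6)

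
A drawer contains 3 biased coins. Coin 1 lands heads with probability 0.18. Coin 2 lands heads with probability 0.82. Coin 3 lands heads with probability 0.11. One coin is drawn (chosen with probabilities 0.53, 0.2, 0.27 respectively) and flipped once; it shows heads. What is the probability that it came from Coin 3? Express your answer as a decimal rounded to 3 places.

P(heads|C1) = 0.18; P(heads|C2) = 0.82; P(heads|C3) = 0.11.
Prior × likelihood for each source: 0.53·0.18=0.09540, 0.2·0.82=0.1640, 0.27·0.11=0.02970. Summing gives P(heads) = 0.28910.
P(Coin 3 | heads) = 0.02970 / 0.28910 = 0.103.

Posterior probability ≈ 0.103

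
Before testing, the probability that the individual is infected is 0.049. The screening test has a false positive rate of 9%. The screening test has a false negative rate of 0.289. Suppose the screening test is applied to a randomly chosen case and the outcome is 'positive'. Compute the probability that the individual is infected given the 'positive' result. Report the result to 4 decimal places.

P(H | E) ≈ 0.2893

Let H be the event that the individual is infected. P(H) = 0.049, so P(¬H) = 0.951. With E the 'positive' result, P(E|H) = 0.711 and P(E|¬H) = 0.09.
P(E) = 0.711·0.049 + 0.09·0.951 = 0.034839 + 0.085590 = 0.12043.
By Bayes' theorem, P(H|E) = 0.034839 / 0.12043 = 0.2893.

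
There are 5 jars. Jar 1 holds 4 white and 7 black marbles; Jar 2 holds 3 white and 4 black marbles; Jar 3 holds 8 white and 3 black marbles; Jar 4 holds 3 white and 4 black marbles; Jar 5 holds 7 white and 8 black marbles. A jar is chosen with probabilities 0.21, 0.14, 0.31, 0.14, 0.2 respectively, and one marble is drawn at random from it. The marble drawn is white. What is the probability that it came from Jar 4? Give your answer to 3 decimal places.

Tabulate prior·likelihood by source: [1] prior 0.21, lik 0.3636, product 0.07636; [2] prior 0.14, lik 0.4286, product 0.06000; [3] prior 0.31, lik 0.7273, product 0.2255; [4] prior 0.14, lik 0.4286, product 0.06000; [5] prior 0.2, lik 0.4667, product 0.09333.
Normalizing constant = 0.51515; the posterior for Jar 4 is its product over the sum, 0.06000/0.51515 = 0.116.

Posterior probability ≈ 0.116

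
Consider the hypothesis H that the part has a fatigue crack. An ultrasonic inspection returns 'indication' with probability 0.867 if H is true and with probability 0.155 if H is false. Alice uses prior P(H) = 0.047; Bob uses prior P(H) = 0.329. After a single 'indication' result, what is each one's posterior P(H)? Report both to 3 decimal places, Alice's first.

Alice: 0.216; Bob: 0.733

The likelihood ratio for an 'indication' result is 0.867/0.155 = 5.5935.
Alice: prior odds 0.047/0.953 = 0.049318; posterior odds 0.27586; posterior probability 0.216.
Bob: prior odds 0.329/0.671 = 0.49031; posterior odds 2.7426; posterior probability 0.733.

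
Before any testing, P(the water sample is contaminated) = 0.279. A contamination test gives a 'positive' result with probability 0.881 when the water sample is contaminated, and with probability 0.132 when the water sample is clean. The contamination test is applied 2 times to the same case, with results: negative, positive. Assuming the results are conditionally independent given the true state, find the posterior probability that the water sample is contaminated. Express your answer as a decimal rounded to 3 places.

Posterior P(H) ≈ 0.261

Let H be the event that the water sample is contaminated; start with P(H) = 0.279. P('positive'|H) = 0.881, P('positive'|¬H) = 0.132.
Update on result 1 ('negative'): P(H) ← 0.119·0.2790 / (0.119·0.2790 + 0.868·0.7210) = 0.033201/0.65903 = 0.0504.
Update on result 2 ('positive'): P(H) ← 0.881·0.0504 / (0.881·0.0504 + 0.132·0.9496) = 0.044384/0.16973 = 0.2615.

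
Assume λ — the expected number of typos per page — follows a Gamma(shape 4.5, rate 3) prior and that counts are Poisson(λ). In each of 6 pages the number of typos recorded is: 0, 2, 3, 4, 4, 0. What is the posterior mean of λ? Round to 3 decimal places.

The Poisson likelihood adds the total count to the shape and the number of exposure periods to the rate. Here ∑xᵢ = 13 and n = 6, so shape 4.5→17.5 and rate 3→9.
E[λ | data] = 17.5/9 = 1.944.

Posterior mean ≈ 1.944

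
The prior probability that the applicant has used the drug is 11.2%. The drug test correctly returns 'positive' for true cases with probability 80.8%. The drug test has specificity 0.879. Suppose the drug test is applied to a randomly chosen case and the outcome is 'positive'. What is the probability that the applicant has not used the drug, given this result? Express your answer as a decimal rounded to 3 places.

P(¬H | E) ≈ 0.543

Let H be the event that the applicant has used the drug. P(H) = 0.112, so P(¬H) = 0.888. With E the 'positive' result, P(E|H) = 0.808 and P(E|¬H) = 0.121.
P(E) = 0.808·0.112 + 0.121·0.888 = 0.090496 + 0.10745 = 0.19794.
By Bayes' theorem, P(H|E) = 0.090496 / 0.19794 = 0.457. Hence P(¬H|E) = 1 − 0.457 = 0.543.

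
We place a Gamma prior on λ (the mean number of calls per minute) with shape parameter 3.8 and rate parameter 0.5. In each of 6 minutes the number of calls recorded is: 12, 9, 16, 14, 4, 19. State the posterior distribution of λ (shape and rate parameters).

Posterior: Gamma(shape=77.8, rate=6.5)

Total count ∑xᵢ = 74 over n = 6 minutes.
Gamma is conjugate to the Poisson likelihood: posterior is Gamma(shape = 3.8+74 = 77.8, rate = 0.5+6 = 6.5).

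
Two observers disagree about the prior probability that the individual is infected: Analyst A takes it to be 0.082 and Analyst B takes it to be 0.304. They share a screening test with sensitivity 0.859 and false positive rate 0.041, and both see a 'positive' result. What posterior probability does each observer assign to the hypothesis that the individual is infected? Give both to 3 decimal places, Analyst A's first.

The likelihood ratio for a 'positive' result is 0.859/0.041 = 20.951.
Analyst A: prior odds 0.082/0.918 = 0.089325; posterior odds 1.8715; posterior probability 0.652.
Analyst B: prior odds 0.304/0.696 = 0.43678; posterior odds 9.1511; posterior probability 0.901.

Analyst A: 0.652; Analyst B: 0.901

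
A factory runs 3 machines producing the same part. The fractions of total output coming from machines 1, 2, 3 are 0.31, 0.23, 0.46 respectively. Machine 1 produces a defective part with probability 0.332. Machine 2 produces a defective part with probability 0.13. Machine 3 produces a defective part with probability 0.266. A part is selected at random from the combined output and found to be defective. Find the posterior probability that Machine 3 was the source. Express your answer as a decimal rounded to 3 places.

Posterior probability ≈ 0.480

P(defective|M1) = 0.332; P(defective|M2) = 0.13; P(defective|M3) = 0.266.
Prior × likelihood for each source: 0.31·0.332=0.1029, 0.23·0.13=0.02990, 0.46·0.266=0.1224. Summing gives P(defective) = 0.25518.
P(Machine 3 | defective) = 0.1224 / 0.25518 = 0.480.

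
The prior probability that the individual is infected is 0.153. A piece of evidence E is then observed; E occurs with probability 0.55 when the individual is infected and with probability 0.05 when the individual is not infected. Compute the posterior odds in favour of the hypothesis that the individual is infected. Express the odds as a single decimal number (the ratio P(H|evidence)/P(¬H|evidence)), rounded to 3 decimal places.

Prior odds = 0.153/(1−0.153) = 0.18064. In log-odds, ln(0.18064) = -1.7113.
Add log likelihood ratio: ln(11.000) = 2.3979.
Posterior log-odds = 0.68663, so posterior odds = exp(0.68663) = 1.9870.

Posterior odds ≈ 1.987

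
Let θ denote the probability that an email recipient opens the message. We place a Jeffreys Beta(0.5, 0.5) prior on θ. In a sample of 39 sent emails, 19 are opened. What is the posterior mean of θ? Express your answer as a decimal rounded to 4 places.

Posterior mean ≈ 0.4875

The binomial likelihood is conjugate to the Beta prior: with 19 successes and 20 failures, the posterior is Beta(0.5+19, 0.5+20) = Beta(19.5, 20.5).
Posterior mean = α/(α+β) = 19.5/40 = 0.4875.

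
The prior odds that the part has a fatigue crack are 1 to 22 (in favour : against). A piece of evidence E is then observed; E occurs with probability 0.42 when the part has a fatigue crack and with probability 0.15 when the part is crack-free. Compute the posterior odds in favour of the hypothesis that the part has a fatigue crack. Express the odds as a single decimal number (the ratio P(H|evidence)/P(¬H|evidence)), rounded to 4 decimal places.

Prior odds = 1/22 = 0.045455. In log-odds, ln(0.045455) = -3.0910.
Add log likelihood ratio: ln(2.8000) = 1.0296.
Posterior log-odds = -2.0614, so posterior odds = exp(-2.0614) = 0.12727.

Posterior odds ≈ 0.1273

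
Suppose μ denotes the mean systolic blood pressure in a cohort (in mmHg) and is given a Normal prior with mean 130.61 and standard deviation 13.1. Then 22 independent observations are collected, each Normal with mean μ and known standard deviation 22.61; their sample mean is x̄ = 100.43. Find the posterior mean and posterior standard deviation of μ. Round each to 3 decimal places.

Prior precision 1/τ₀² = 1/13.1² = 0.00582717; data precision n/σ² = 22/22.61² = 0.0430350.
Posterior precision = 0.00582717 + 0.0430350 = 0.0488621, giving posterior SD = 1/√0.0488621 = 4.524.
Posterior mean = (0.00582717·130.61 + 0.0430350·100.43) / 0.0488621 = 104.029.

Posterior mean ≈ 104.029; posterior SD ≈ 4.524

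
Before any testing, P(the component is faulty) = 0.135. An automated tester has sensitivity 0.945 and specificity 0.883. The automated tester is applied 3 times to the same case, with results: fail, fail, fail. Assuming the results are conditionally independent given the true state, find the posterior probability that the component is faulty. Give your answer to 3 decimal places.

Posterior P(H) ≈ 0.988

With H the event that the component is faulty, the joint likelihood of the observed sequence is P(data|H) = 0.945·0.945·0.945 = 0.84391 and P(data|¬H) = 0.117·0.117·0.117 = 0.0016016.
Bayes: P(H|data) = 0.135·0.84391 / (0.135·0.84391 + 0.865·0.0016016) = 0.11393/0.11531 = 0.9880.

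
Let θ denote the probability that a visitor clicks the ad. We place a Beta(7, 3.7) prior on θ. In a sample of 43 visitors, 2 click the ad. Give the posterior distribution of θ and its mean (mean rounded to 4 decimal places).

Observing 2 successes and 41 failures updates Beta(7, 3.7) by adding the success and failure counts to the two shape parameters: α = 7+2 = 9, β = 3.7+41 = 44.7.
E[θ | data] = 9/(9+44.7) = 0.1676.

Posterior: Beta(9, 44.7); mean ≈ 0.1676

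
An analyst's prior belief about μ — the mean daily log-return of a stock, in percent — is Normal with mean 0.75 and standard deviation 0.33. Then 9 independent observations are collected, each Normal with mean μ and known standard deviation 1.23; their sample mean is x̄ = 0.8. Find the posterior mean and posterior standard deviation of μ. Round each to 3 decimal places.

Posterior mean ≈ 0.770; posterior SD ≈ 0.257

With known σ, the Normal prior is conjugate. Weight on the data is w = (n/σ²)/(n/σ² + 1/τ₀²) = 5.94884/(5.94884+9.18274) = 0.39314.
Posterior mean = w·x̄ + (1−w)·μ₀ = 0.39314·0.8 + 0.60686·0.75 = 0.770. Posterior variance = 1/(5.94884+9.18274) = 0.0660870, so SD = 0.257.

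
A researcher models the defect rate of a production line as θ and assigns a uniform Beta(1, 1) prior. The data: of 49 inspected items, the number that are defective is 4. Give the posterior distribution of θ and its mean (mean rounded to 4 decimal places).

The binomial likelihood is conjugate to the Beta prior: with 4 successes and 45 failures, the posterior is Beta(1+4, 1+45) = Beta(5, 46).
Posterior mean = α/(α+β) = 5/51 = 0.0980.

Posterior: Beta(5, 46); mean ≈ 0.0980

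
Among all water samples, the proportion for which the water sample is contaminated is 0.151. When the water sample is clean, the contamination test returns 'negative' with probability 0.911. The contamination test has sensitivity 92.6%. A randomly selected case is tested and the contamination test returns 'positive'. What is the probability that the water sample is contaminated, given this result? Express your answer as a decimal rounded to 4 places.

Let H be the event that the water sample is contaminated. P(H) = 0.151, so P(¬H) = 0.849. With E the 'positive' result, P(E|H) = 0.926 and P(E|¬H) = 0.089.
P(E) = 0.926·0.151 + 0.089·0.849 = 0.13983 + 0.075561 = 0.21539.
By Bayes' theorem, P(H|E) = 0.13983 / 0.21539 = 0.6492.

P(H | E) ≈ 0.6492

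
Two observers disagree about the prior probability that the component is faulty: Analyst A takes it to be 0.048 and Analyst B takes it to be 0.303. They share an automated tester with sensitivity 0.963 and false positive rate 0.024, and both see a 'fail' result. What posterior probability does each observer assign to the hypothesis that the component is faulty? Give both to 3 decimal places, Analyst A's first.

P('+'|H) = 0.963, P('+'|¬H) = 0.024.
Analyst A: numerator 0.963·0.048 = 0.046224; evidence = 0.046224+0.024·0.952 = 0.069072; posterior = 0.669.
Analyst B: numerator 0.963·0.303 = 0.29179; evidence = 0.29179+0.024·0.697 = 0.30852; posterior = 0.946.

Analyst A: 0.669; Analyst B: 0.946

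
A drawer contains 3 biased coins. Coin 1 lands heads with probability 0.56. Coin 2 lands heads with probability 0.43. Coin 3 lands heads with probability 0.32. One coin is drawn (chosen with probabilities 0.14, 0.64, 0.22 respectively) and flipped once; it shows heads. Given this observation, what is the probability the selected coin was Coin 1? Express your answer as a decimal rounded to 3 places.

Posterior probability ≈ 0.185

Tabulate prior·likelihood by source: [1] prior 0.14, lik 0.56, product 0.07840; [2] prior 0.64, lik 0.43, product 0.2752; [3] prior 0.22, lik 0.32, product 0.07040.
Normalizing constant = 0.42400; the posterior for Coin 1 is its product over the sum, 0.07840/0.42400 = 0.185.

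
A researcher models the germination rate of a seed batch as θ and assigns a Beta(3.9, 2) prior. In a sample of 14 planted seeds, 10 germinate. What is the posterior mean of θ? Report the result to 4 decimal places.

Posterior mean ≈ 0.6985

The binomial likelihood is conjugate to the Beta prior: with 10 successes and 4 failures, the posterior is Beta(3.9+10, 2+4) = Beta(13.9, 6).
Posterior mean = α/(α+β) = 13.9/19.9 = 0.6985.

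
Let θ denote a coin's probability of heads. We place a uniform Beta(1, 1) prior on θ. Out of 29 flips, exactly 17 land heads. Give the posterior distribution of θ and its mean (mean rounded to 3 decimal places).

Observing 17 successes and 12 failures updates Beta(1, 1) by adding the success and failure counts to the two shape parameters: α = 1+17 = 18, β = 1+12 = 13.
Posterior mean = α/(α+β) = 18/31 = 0.581.

Posterior: Beta(18, 13); mean ≈ 0.581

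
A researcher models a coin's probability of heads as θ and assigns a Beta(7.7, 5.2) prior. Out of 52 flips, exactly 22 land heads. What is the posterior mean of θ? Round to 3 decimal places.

Observing 22 successes and 30 failures updates Beta(7.7, 5.2) by adding the success and failure counts to the two shape parameters: α = 7.7+22 = 29.7, β = 5.2+30 = 35.2.
E[θ | data] = 29.7/(29.7+35.2) = 0.458.

Posterior mean ≈ 0.458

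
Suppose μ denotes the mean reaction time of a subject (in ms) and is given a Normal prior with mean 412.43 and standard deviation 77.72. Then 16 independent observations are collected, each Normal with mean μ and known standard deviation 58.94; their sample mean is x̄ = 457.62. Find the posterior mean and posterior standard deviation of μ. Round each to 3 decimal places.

Prior precision 1/τ₀² = 1/77.72² = 0.00016555; data precision n/σ² = 16/58.94² = 0.00460574.
Posterior precision = 0.00016555 + 0.00460574 = 0.00477130, giving posterior SD = 1/√0.00477130 = 14.477.
Posterior mean = (0.00016555·412.43 + 0.00460574·457.62) / 0.00477130 = 456.052.

Posterior mean ≈ 456.052; posterior SD ≈ 14.477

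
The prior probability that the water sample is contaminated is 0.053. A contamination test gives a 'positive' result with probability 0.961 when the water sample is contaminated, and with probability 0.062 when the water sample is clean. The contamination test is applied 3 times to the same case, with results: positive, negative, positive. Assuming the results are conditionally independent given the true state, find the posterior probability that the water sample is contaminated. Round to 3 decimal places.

Let H be the event that the water sample is contaminated; start with P(H) = 0.053. P('positive'|H) = 0.961, P('positive'|¬H) = 0.062.
Update on result 1 ('positive'): P(H) ← 0.961·0.0530 / (0.961·0.0530 + 0.062·0.9470) = 0.050933/0.10965 = 0.4645.
Update on result 2 ('negative'): P(H) ← 0.039·0.4645 / (0.039·0.4645 + 0.938·0.5355) = 0.018116/0.52040 = 0.0348.
Update on result 3 ('positive'): P(H) ← 0.961·0.0348 / (0.961·0.0348 + 0.062·0.9652) = 0.033455/0.093296 = 0.3586.

Posterior P(H) ≈ 0.359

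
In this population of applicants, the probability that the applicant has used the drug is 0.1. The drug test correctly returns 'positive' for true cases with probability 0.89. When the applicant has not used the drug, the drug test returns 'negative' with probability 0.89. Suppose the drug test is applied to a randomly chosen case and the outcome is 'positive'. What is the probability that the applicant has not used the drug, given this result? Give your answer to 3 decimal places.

Let H be the event that the applicant has used the drug. P(H) = 0.1, so P(¬H) = 0.9. With E the 'positive' result, P(E|H) = 0.89 and P(E|¬H) = 0.11.
P(E) = 0.89·0.1 + 0.11·0.9 = 0.089000 + 0.099000 = 0.18800.
By Bayes' theorem, P(H|E) = 0.089000 / 0.18800 = 0.473. Hence P(¬H|E) = 1 − 0.473 = 0.527.

P(¬H | E) ≈ 0.527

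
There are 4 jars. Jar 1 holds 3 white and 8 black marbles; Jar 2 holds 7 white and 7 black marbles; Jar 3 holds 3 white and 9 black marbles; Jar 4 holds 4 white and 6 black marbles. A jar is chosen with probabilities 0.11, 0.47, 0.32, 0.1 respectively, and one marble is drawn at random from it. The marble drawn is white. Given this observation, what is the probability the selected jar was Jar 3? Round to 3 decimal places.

Posterior probability ≈ 0.208

P(white|Jar 1) = 0.2727; P(white|Jar 2) = 0.5; P(white|Jar 3) = 0.25; P(white|Jar 4) = 0.4.
Prior × likelihood for each source: 0.11·0.2727=0.03000, 0.47·0.5=0.2350, 0.32·0.25=0.08000, 0.1·0.4=0.04000. Summing gives P(white) = 0.38500.
P(Jar 3 | white) = 0.08000 / 0.38500 = 0.208.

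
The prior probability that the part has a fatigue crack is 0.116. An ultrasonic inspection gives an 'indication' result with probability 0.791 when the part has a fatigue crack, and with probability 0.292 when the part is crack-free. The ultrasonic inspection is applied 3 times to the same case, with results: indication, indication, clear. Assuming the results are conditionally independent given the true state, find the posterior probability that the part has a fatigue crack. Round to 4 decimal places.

Let H be the event that the part has a fatigue crack; start with P(H) = 0.116. P('indication'|H) = 0.791, P('indication'|¬H) = 0.292.
Update on result 1 ('indication'): P(H) ← 0.791·0.1160 / (0.791·0.1160 + 0.292·0.8840) = 0.091756/0.34988 = 0.2622.
Update on result 2 ('indication'): P(H) ← 0.791·0.2622 / (0.791·0.2622 + 0.292·0.7378) = 0.20744/0.42286 = 0.4906.
Update on result 3 ('clear'): P(H) ← 0.209·0.4906 / (0.209·0.4906 + 0.708·0.5094) = 0.10253/0.46321 = 0.2213.

Posterior P(H) ≈ 0.2213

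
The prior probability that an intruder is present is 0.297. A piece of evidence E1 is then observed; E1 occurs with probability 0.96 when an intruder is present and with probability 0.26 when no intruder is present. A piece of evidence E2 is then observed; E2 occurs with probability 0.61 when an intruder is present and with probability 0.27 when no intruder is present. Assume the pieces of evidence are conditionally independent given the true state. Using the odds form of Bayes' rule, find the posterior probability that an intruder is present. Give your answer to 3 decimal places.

Posterior probability ≈ 0.779

Prior odds = 0.297/(1−0.297) = 0.42248. In log-odds, ln(0.42248) = -0.86162.
Add log likelihood ratios: ln(3.6923) + ln(2.2593) = 2.1213.
Posterior log-odds = 1.2597, so posterior odds = exp(1.2597) = 3.5242. Converting, P(H|E) = 3.5242/4.5242 = 0.779.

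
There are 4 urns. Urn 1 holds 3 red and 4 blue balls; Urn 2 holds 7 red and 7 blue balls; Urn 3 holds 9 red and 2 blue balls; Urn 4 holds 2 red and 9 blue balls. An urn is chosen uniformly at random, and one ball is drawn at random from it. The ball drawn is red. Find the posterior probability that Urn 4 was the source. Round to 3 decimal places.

Posterior probability ≈ 0.094

Tabulate prior·likelihood by source: [1] prior 0.25, lik 0.4286, product 0.1071; [2] prior 0.25, lik 0.5, product 0.1250; [3] prior 0.25, lik 0.8182, product 0.2045; [4] prior 0.25, lik 0.1818, product 0.04545.
Normalizing constant = 0.48214; the posterior for Urn 4 is its product over the sum, 0.04545/0.48214 = 0.094.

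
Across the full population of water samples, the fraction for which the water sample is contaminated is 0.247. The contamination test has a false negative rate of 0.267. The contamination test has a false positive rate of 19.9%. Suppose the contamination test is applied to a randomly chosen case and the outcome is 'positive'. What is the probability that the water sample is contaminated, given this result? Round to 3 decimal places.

P(H | E) ≈ 0.547

Let H be the event that the water sample is contaminated. P(H) = 0.247, so P(¬H) = 0.753. With E the 'positive' result, P(E|H) = 0.733 and P(E|¬H) = 0.199.
P(E) = 0.733·0.247 + 0.199·0.753 = 0.18105 + 0.14985 = 0.33090.
By Bayes' theorem, P(H|E) = 0.18105 / 0.33090 = 0.547.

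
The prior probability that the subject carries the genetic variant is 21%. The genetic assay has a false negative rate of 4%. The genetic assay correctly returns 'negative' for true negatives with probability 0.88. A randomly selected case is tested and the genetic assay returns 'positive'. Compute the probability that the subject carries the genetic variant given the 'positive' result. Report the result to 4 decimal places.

Write H for 'the subject carries the genetic variant'. Prior odds H:¬H = 0.21/0.79 = 0.26582. For the 'positive' outcome, the likelihood ratio is 0.96/0.12 = 8.0000.
Posterior odds = 0.26582 × 8.0000 = 2.1266, so P(H|E) = 2.1266/(1+2.1266) = 0.6802.

P(H | E) ≈ 0.6802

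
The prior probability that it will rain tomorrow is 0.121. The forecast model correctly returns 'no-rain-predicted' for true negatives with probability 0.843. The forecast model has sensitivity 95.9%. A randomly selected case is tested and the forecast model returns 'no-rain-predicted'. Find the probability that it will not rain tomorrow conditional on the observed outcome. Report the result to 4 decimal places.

Let H be the event that it will rain tomorrow. P(H) = 0.121, so P(¬H) = 0.879. With E the 'no-rain-predicted' result, P(E|H) = 0.041 and P(E|¬H) = 0.843.
P(E) = 0.041·0.121 + 0.843·0.879 = 0.0049610 + 0.74100 = 0.74596.
By Bayes' theorem, P(H|E) = 0.0049610 / 0.74596 = 0.0067. Hence P(¬H|E) = 1 − 0.0067 = 0.9933.

P(¬H | E) ≈ 0.9933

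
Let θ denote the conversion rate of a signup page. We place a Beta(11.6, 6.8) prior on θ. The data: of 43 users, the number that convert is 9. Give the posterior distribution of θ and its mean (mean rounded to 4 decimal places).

The binomial likelihood is conjugate to the Beta prior: with 9 successes and 34 failures, the posterior is Beta(11.6+9, 6.8+34) = Beta(20.6, 40.8).
E[θ | data] = 20.6/(20.6+40.8) = 0.3355.

Posterior: Beta(20.6, 40.8); mean ≈ 0.3355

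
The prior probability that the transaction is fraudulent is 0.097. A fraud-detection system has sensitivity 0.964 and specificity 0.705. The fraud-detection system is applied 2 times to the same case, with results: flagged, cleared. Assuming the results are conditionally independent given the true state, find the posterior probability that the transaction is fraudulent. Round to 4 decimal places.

With H the event that the transaction is fraudulent, the joint likelihood of the observed sequence is P(data|H) = 0.964·0.036 = 0.034704 and P(data|¬H) = 0.295·0.705 = 0.20797.
Bayes: P(H|data) = 0.097·0.034704 / (0.097·0.034704 + 0.903·0.20797) = 0.0033663/0.19117 = 0.0176.

Posterior P(H) ≈ 0.0176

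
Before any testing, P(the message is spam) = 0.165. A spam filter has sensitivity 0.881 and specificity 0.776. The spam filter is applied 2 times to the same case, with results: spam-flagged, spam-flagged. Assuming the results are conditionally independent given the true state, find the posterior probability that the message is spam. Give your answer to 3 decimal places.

With H the event that the message is spam, the joint likelihood of the observed sequence is P(data|H) = 0.881·0.881 = 0.77616 and P(data|¬H) = 0.224·0.224 = 0.050176.
Bayes: P(H|data) = 0.165·0.77616 / (0.165·0.77616 + 0.835·0.050176) = 0.12807/0.16996 = 0.7535.

Posterior P(H) ≈ 0.753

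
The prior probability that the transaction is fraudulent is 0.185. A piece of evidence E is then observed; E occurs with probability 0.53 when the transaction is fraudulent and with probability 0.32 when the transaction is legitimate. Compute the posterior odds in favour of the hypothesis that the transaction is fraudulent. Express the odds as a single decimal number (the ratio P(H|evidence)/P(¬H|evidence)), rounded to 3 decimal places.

Posterior odds ≈ 0.376

Prior odds = 0.185/(1−0.185) = 0.22699.
Likelihood ratio for E = 0.53/0.32 = 1.6562.
Posterior odds = prior odds × LR = 0.37596.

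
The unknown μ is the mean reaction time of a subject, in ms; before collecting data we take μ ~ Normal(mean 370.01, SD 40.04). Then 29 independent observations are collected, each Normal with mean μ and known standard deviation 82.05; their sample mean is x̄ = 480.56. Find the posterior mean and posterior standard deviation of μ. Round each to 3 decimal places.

Posterior mean ≈ 466.577; posterior SD ≈ 14.240

With known σ, the Normal prior is conjugate. Weight on the data is w = (n/σ²)/(n/σ² + 1/τ₀²) = 0.00430765/(0.00430765+0.00062375) = 0.87351.
Posterior mean = w·x̄ + (1−w)·μ₀ = 0.87351·480.56 + 0.12649·370.01 = 466.577. Posterior variance = 1/(0.00430765+0.00062375) = 202.782, so SD = 14.240.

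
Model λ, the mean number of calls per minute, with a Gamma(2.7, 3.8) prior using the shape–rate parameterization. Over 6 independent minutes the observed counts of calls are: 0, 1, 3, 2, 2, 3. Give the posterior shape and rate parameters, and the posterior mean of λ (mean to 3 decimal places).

Total count ∑xᵢ = 11 over n = 6 minutes.
Gamma is conjugate to the Poisson likelihood: posterior is Gamma(shape = 2.7+11 = 13.7, rate = 3.8+6 = 9.8).
E[λ | data] = 13.7/9.8 = 1.398.

Posterior: Gamma(shape=13.7, rate=9.8); mean ≈ 1.398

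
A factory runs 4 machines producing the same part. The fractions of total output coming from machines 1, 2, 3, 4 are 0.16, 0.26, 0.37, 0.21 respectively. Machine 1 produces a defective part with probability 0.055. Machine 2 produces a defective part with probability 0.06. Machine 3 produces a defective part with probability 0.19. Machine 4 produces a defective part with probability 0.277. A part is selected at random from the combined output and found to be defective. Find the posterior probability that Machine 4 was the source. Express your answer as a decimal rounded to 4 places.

Tabulate prior·likelihood by source: [1] prior 0.16, lik 0.055, product 0.008800; [2] prior 0.26, lik 0.06, product 0.01560; [3] prior 0.37, lik 0.19, product 0.07030; [4] prior 0.21, lik 0.277, product 0.05817.
Normalizing constant = 0.15287; the posterior for Machine 4 is its product over the sum, 0.05817/0.15287 = 0.3805.

Posterior probability ≈ 0.3805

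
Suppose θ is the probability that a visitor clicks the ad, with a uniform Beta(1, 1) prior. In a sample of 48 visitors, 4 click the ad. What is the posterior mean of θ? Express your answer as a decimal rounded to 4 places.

Observing 4 successes and 44 failures updates Beta(1, 1) by adding the success and failure counts to the two shape parameters: α = 1+4 = 5, β = 1+44 = 45.
Posterior mean = α/(α+β) = 5/50 = 0.1000.

Posterior mean ≈ 0.1000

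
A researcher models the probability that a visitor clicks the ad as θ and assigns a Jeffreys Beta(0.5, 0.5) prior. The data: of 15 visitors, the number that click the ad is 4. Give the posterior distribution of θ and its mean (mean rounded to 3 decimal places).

Observing 4 successes and 11 failures updates Beta(0.5, 0.5) by adding the success and failure counts to the two shape parameters: α = 0.5+4 = 4.5, β = 0.5+11 = 11.5.
Posterior mean = α/(α+β) = 4.5/16 = 0.281.

Posterior: Beta(4.5, 11.5); mean ≈ 0.281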